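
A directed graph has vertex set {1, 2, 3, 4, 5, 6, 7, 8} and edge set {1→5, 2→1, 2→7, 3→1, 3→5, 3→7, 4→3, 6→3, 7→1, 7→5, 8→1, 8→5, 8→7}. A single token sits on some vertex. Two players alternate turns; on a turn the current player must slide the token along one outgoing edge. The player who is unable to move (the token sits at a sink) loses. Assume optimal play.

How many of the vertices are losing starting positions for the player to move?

4

Build the W/L table. Terminal = L. A non-terminal position is W if it has a move to some L; otherwise it is L.
Every edge goes from a vertex to one that appears earlier in the order 5, 1, 7, 3, 2, 8, 6, 4, so processing vertices in that order labels each vertex after all of its successors.
5: no outgoing edge → L
1: reaches L-position 5 → W
7: reaches L-position 5 → W
3: reaches L-position 5 → W
2: only reaches 7(W), 1(W), all W → L
8: reaches L-position 5 → W
6: only reaches 3(W), which is W → L
4: only reaches 3(W), which is W → L
The L vertices are 2, 4, 5, 6; that is 4 in all.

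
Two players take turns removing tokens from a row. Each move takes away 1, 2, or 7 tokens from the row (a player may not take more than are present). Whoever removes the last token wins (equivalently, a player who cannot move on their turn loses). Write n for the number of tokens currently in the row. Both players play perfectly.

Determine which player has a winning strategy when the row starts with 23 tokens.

Classify positions by backward induction: terminal positions (no move available) are L. From any other position, the mover wins iff some move reaches an L.
n=0: no move → L
n=1: →0(L), so W
n=2: →0(L), so W
n=3: →2(W), 1(W) — all W, so L
n=4: →3(L), so W
n=5: →3(L), so W
n=6: →5(W), 4(W) — all W, so L
n=7: →6(L), so W
n=8: →6(L), so W
n=9: →8(W), 7(W), 2(W) — all W, so L
n=10: →9(L), so W
n=11: →9(L), so W
n=12: →11(W), 10(W), 5(W) — all W, so L
n=13: →12(L), so W
n=14: →12(L), so W
n=15: →14(W), 13(W), 8(W) — all W, so L
n=16: →15(L), so W
n=17: →15(L), so W
n=18: →17(W), 16(W), 11(W) — all W, so L
n=19: →18(L), so W
n=20: →18(L), so W
n=21: →20(W), 19(W), 14(W) — all W, so L
n=22: →21(L), so W
n=23: →21(L), so W
From 23 the player to move can remove 2, leaving 21, reaching an L position.

The first player wins.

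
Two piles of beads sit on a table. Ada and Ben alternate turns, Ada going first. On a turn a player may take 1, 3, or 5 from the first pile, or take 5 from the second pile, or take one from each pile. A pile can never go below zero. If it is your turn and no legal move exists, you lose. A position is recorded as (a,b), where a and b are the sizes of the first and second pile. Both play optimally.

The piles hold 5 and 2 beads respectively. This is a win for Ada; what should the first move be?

Build the W/L table. Terminal = L. A non-terminal position is W if it has a move to some L; otherwise it is L.
No move ever increases a pile, so every position that can arise here has a ≤ 5 and b ≤ 2; it is enough to label the cells with 0 ≤ a ≤ 5 and 0 ≤ b ≤ 2.
Every move lowers a or b (never raises either), so fill the grid row by row in increasing a, and left to right within a row: each cell's successors are then already labelled.
      b=0  b=1  b=2
a=0:    L    L    L
a=1:    W    W    W
a=2:    L    L    L
a=3:    W    W    W
a=4:    L    L    L
a=5:    W    W    W
Cells with no legal move (terminal, hence L): (0,0), (0,1), (0,2).
The remaining L cells, each justified by listing all of its moves:
(2,0): only reaches (1,0)(W), which is W → L
(2,1): only reaches (1,1)(W), (1,0)(W), all W → L
(2,2): only reaches (1,2)(W), (1,1)(W), all W → L
(4,0): only reaches (3,0)(W), (1,0)(W), all W → L
(4,1): only reaches (3,1)(W), (1,1)(W), (3,0)(W), all W → L
(4,2): only reaches (3,2)(W), (1,2)(W), (3,1)(W), all W → L
Every other cell has at least one move into one of the L cells above, so it is W.
From (5,2), the L positions reachable in one move are: (4,2), (2,2), (0,2), (4,1). Any move reaching one of these is winning.

Move to (4,2).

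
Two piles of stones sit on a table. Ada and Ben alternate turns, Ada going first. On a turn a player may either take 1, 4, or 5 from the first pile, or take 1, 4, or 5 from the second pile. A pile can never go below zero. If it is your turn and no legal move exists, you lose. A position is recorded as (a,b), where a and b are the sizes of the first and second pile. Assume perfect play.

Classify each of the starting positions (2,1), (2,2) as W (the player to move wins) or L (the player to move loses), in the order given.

(2,1): W, (2,2): L

Classify positions by backward induction: terminal positions (no move available) are L. From any other position, the mover wins iff some move reaches an L.
No move ever increases a pile, so every position that can arise here has a ≤ 2 and b ≤ 2; it is enough to label the cells with 0 ≤ a ≤ 2 and 0 ≤ b ≤ 2.
Every move lowers a or b (never raises either), so fill the grid row by row in increasing a, and left to right within a row: each cell's successors are then already labelled.
      b=0  b=1  b=2
a=0:    L    W    L
a=1:    W    L    W
a=2:    L    W    L
Cells with no legal move (terminal, hence L): (0,0).
The remaining L cells, each justified by listing all of its moves:
(0,2): the only move is to (0,1)(W), a W ⇒ L
(1,1): moves to (0,1)(W), (1,0)(W); every one is W ⇒ L
(2,0): the only move is to (1,0)(W), a W ⇒ L
(2,2): moves to (1,2)(W), (2,1)(W); every one is W ⇒ L
Every other cell has at least one move into one of the L cells above, so it is W.
(2,1): the move to (1,1) reaches an L cell, so W
(2,2): one of the L cells justified above, so L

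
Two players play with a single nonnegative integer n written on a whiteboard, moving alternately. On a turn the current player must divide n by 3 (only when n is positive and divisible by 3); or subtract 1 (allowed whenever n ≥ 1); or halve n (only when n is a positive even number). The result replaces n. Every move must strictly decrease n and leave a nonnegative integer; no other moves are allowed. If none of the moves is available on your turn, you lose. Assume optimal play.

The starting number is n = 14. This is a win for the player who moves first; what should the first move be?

Work bottom-up. With no move the player to move loses. Otherwise the position is W if at least one move leads to an L position for the opponent, and L if every move leads to a W.
n=0: no move → L
n=1: →0(L), so W
n=2: →1(W) only, which is W, so L
n=3: →2(L), so W
n=4: →2(L), so W
n=5: →4(W) only, which is W, so L
n=6: →2(L), so W
n=7: →6(W) only, which is W, so L
n=8: →7(L), so W
n=9: →3(W), 8(W) — all W, so L
n=10: →5(L), so W
n=11: →10(W) only, which is W, so L
n=12: →11(L), so W
n=13: →12(W) only, which is W, so L
n=14: →7(L), so W
From 14, the L positions reachable in one move are: 7, 13. Any move reaching one of these is winning.

Move to 7.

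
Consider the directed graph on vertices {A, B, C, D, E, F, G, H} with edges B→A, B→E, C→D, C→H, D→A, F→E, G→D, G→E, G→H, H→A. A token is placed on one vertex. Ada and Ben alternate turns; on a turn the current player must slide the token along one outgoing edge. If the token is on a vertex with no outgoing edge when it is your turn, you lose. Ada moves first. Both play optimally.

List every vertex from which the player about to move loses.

Work bottom-up. With no move the player to move loses. Otherwise the position is W if at least one move leads to an L position for the opponent, and L if every move leads to a W.
Every edge goes from a vertex to one that appears earlier in the order E, A, D, B, H, G, F, C, so processing vertices in that order labels each vertex after all of its successors.
E: no outgoing edge → L
A: no outgoing edge → L
D: can move to A, which is L ⇒ W
B: can move to A, which is L ⇒ W
H: can move to A, which is L ⇒ W
G: can move to E, which is L ⇒ W
F: can move to E, which is L ⇒ W
C: moves to H(W), D(W); every one is W ⇒ L
The losing starting vertices are exactly the entries labelled L in this table (3 of them).

A, C, E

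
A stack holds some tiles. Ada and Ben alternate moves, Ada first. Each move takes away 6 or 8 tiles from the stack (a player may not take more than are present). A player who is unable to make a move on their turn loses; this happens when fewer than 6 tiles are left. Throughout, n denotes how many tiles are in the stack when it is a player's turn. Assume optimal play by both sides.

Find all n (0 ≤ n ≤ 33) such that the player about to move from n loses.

Use the standard recursion: the mover loses at a terminal position; elsewhere, the mover wins exactly when some move hands the opponent an L position.
n=0: no move → L
n=1: no move → L
n=2: no move → L
n=3: no move → L
n=4: no move → L
n=5: no move → L
n=6: →0(L), so W
n=7: →1(L), so W
n=8: →2(L), so W
n=9: →3(L), so W
n=10: →4(L), so W
n=11: →5(L), so W
n=12: →4(L), so W
n=13: →5(L), so W
n=14: →8(W), 6(W) — all W, so L
n=15: →9(W), 7(W) — all W, so L
n=16: →10(W), 8(W) — all W, so L
n=17: →11(W), 9(W) — all W, so L
n=18: →12(W), 10(W) — all W, so L
n=19: →13(W), 11(W) — all W, so L
n=20: →14(L), so W
n=21: →15(L), so W
n=22: →16(L), so W
n=23: →17(L), so W
n=24: →18(L), so W
n=25: →19(L), so W
n=26: →18(L), so W
n=27: →19(L), so W
n=28: →22(W), 20(W) — all W, so L
n=29: →23(W), 21(W) — all W, so L
n=30: →24(W), 22(W) — all W, so L
n=31: →25(W), 23(W) — all W, so L
n=32: →26(W), 24(W) — all W, so L
n=33: →27(W), 25(W) — all W, so L
The losing starting values of n are exactly the entries labelled L in this table (18 of them).

0, 1, 2, 3, 4, 5, 14, 15, 16, 17, 18, 19, 28, 29, 30, 31, 32, 33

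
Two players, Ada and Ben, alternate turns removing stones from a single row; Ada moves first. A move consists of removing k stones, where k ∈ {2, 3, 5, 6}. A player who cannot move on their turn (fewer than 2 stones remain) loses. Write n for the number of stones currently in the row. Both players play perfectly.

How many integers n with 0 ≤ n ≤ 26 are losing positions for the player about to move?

8

Positions with no move are L. A position that does have a move is losing for the player to move precisely when every available move leads to a winning position for the opponent. Fill in the labels:
n=0: no move → L
n=1: no move → L
n=2: W (go to 0, an L position)
n=3: W (go to 1, an L position)
n=4: W (go to 1, an L position)
n=5: W (go to 0, an L position)
n=6: W (go to 1, an L position)
n=7: W (go to 1, an L position)
n=8: L (options 6(W), 5(W), 3(W), 2(W) are all W)
n=9: L (options 7(W), 6(W), 4(W), 3(W) are all W)
n=10: W (go to 8, an L position)
n=11: W (go to 9, an L position)
n=12: W (go to 9, an L position)
n=13: W (go to 8, an L position)
n=14: W (go to 9, an L position)
n=15: W (go to 9, an L position)
n=16: L (options 14(W), 13(W), 11(W), 10(W) are all W)
n=17: L (options 15(W), 14(W), 12(W), 11(W) are all W)
n=18: W (go to 16, an L position)
n=19: W (go to 17, an L position)
n=20: W (go to 17, an L position)
n=21: W (go to 16, an L position)
n=22: W (go to 17, an L position)
n=23: W (go to 17, an L position)
n=24: L (options 22(W), 21(W), 19(W), 18(W) are all W)
n=25: L (options 23(W), 22(W), 20(W), 19(W) are all W)
n=26: W (go to 24, an L position)
L entries with 0 ≤ n ≤ 26: n = 0, 1, 8, 9, 16, 17, 24, 25; that makes 8.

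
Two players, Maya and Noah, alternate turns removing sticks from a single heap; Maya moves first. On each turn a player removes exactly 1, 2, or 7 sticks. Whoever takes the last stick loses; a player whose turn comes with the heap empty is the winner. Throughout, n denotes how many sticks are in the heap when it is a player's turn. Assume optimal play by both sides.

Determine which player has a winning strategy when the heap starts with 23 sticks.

Label each position W (a win for the player to move) or L (a loss). A position with no legal move is W; any other position is W exactly when some move reaches an L, and L when every move reaches a W.
n=0: no move; the opponent has just taken the last stick and therefore loses → W
n=1: L (sole option 0(W) is W)
n=2: W (go to 1, an L position)
n=3: W (go to 1, an L position)
n=4: L (options 3(W), 2(W) are all W)
n=5: W (go to 4, an L position)
n=6: W (go to 4, an L position)
n=7: L (options 6(W), 5(W), 0(W) are all W)
n=8: W (go to 7, an L position)
n=9: W (go to 7, an L position)
n=10: L (options 9(W), 8(W), 3(W) are all W)
n=11: W (go to 10, an L position)
n=12: W (go to 10, an L position)
n=13: L (options 12(W), 11(W), 6(W) are all W)
n=14: W (go to 13, an L position)
n=15: W (go to 13, an L position)
n=16: L (options 15(W), 14(W), 9(W) are all W)
n=17: W (go to 16, an L position)
n=18: W (go to 16, an L position)
n=19: L (options 18(W), 17(W), 12(W) are all W)
n=20: W (go to 19, an L position)
n=21: W (go to 19, an L position)
n=22: L (options 21(W), 20(W), 15(W) are all W)
n=23: W (go to 22, an L position)
The starting position 23 is W: Maya should remove 1, leaving 22, handing over an L position.

Maya wins.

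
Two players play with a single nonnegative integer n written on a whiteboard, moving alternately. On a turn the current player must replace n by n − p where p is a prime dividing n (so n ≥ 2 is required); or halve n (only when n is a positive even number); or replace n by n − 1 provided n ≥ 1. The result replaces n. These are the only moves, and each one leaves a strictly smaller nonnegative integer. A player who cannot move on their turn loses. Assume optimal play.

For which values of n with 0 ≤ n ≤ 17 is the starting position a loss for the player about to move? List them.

Label each position W (a win for the player to move) or L (a loss). A position with no legal move is L; any other position is W exactly when some move reaches an L, and L when every move reaches a W.
n=0: no move → L
n=1: W (go to 0, an L position)
n=2: W (go to 0, an L position)
n=3: W (go to 0, an L position)
n=4: L (options 2(W), 3(W) are all W)
n=5: W (go to 0, an L position)
n=6: W (go to 4, an L position)
n=7: W (go to 0, an L position)
n=8: W (go to 4, an L position)
n=9: L (options 6(W), 8(W) are all W)
n=10: W (go to 9, an L position)
n=11: W (go to 0, an L position)
n=12: W (go to 9, an L position)
n=13: W (go to 0, an L position)
n=14: L (options 7(W), 12(W), 13(W) are all W)
n=15: W (go to 14, an L position)
n=16: W (go to 14, an L position)
n=17: W (go to 0, an L position)
The losing starting values of n are exactly the entries labelled L in this table (4 of them).

0, 4, 9, 14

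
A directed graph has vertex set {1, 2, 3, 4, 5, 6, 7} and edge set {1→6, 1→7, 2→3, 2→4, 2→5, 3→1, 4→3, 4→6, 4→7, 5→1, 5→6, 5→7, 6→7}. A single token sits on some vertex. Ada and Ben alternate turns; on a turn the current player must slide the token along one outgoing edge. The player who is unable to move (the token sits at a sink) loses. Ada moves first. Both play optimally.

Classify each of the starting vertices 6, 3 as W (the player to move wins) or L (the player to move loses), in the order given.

Build the W/L table. Terminal = L. A non-terminal position is W if it has a move to some L; otherwise it is L.
Every edge goes from a vertex to one that appears earlier in the order 7, 6, 1, 5, 3, 4, 2, so processing vertices in that order labels each vertex after all of its successors.
7: no outgoing edge → L
6: reaches L-position 7 → W
1: reaches L-position 7 → W
5: reaches L-position 7 → W
3: only reaches 1(W), which is W → L
4: reaches L-position 3 → W
2: reaches L-position 3 → W

6: W, 3: L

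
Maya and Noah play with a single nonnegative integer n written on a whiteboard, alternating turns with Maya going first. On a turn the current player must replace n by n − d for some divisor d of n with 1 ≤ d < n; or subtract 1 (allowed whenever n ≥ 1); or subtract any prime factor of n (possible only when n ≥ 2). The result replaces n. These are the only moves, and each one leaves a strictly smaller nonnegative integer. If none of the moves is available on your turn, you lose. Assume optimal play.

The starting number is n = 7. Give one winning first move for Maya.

Move to 0.

Work bottom-up. With no move the player to move loses. Otherwise the position is W if at least one move leads to an L position for the opponent, and L if every move leads to a W.
n=0: no move → L
n=1: can move to 0, which is L ⇒ W
n=2: can move to 0, which is L ⇒ W
n=3: can move to 0, which is L ⇒ W
n=4: moves to 2(W), 3(W); every one is W ⇒ L
n=5: can move to 0, which is L ⇒ W
n=6: can move to 4, which is L ⇒ W
n=7: can move to 0, which is L ⇒ W
From 7, the L positions reachable in one move are: 0.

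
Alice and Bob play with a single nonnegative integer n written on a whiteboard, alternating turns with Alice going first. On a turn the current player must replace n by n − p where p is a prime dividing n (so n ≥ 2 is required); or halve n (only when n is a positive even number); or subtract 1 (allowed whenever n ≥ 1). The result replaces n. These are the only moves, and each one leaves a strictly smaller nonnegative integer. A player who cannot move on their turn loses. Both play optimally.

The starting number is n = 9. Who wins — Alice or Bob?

Work bottom-up. With no move the player to move loses. Otherwise the position is W if at least one move leads to an L position for the opponent, and L if every move leads to a W.
n=0: no move → L
n=1: W (go to 0, an L position)
n=2: W (go to 0, an L position)
n=3: W (go to 0, an L position)
n=4: L (options 2(W), 3(W) are all W)
n=5: W (go to 0, an L position)
n=6: W (go to 4, an L position)
n=7: W (go to 0, an L position)
n=8: W (go to 4, an L position)
n=9: L (options 6(W), 8(W) are all W)
Every move from 9 reaches a W position, so the mover loses.

Bob wins.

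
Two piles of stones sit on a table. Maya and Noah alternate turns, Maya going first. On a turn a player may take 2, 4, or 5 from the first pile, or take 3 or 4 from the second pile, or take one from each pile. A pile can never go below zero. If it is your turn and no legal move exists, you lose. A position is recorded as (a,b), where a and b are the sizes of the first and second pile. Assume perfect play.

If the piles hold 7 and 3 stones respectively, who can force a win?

Maya wins.

Compute win/loss labels from the base case upward. A position with no move is L. Any other position is W if it can reach an L in one move, else L.
No move ever increases a pile, so every position that can arise here has a ≤ 7 and b ≤ 3; it is enough to label the cells with 0 ≤ a ≤ 7 and 0 ≤ b ≤ 3.
Every move lowers a or b (never raises either), so fill the grid row by row in increasing a, and left to right within a row: each cell's successors are then already labelled.
      b=0  b=1  b=2  b=3
a=0:    L    L    L    W
a=1:    L    W    W    W
a=2:    W    W    W    L
a=3:    W    L    L    L
a=4:    W    W    W    W
a=5:    W    W    W    W
a=6:    W    L    L    W
a=7:    L    W    W    W
Cells with no legal move (terminal, hence L): (0,0), (0,1), (0,2), (1,0).
The remaining L cells, each justified by listing all of its moves:
(2,3): L (options (0,3)(W), (2,0)(W), (1,2)(W) are all W)
(3,1): L (options (1,1)(W), (2,0)(W) are all W)
(3,2): L (options (1,2)(W), (2,1)(W) are all W)
(3,3): L (options (1,3)(W), (3,0)(W), (2,2)(W) are all W)
(6,1): L (options (4,1)(W), (2,1)(W), (1,1)(W), (5,0)(W) are all W)
(6,2): L (options (4,2)(W), (2,2)(W), (1,2)(W), (5,1)(W) are all W)
(7,0): L (options (5,0)(W), (3,0)(W), (2,0)(W) are all W)
Every other cell has at least one move into one of the L cells above, so it is W.
The starting position (7,3) is W: Maya should move to (3,3), handing over an L position.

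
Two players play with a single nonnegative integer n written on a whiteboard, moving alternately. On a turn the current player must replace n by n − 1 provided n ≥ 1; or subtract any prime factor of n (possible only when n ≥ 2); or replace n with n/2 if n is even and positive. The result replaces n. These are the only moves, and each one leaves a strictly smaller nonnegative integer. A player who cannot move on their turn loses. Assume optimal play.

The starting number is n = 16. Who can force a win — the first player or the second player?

Compute win/loss labels from the base case upward. A position with no move is L. Any other position is W if it can reach an L in one move, else L.
n=0: no move → L
n=1: W (go to 0, an L position)
n=2: W (go to 0, an L position)
n=3: W (go to 0, an L position)
n=4: L (options 2(W), 3(W) are all W)
n=5: W (go to 0, an L position)
n=6: W (go to 4, an L position)
n=7: W (go to 0, an L position)
n=8: W (go to 4, an L position)
n=9: L (options 6(W), 8(W) are all W)
n=10: W (go to 9, an L position)
n=11: W (go to 0, an L position)
n=12: W (go to 9, an L position)
n=13: W (go to 0, an L position)
n=14: L (options 7(W), 12(W), 13(W) are all W)
n=15: W (go to 14, an L position)
n=16: W (go to 14, an L position)
The starting position 16 is W: the player to move should move to 14, handing over an L position.

The first player wins.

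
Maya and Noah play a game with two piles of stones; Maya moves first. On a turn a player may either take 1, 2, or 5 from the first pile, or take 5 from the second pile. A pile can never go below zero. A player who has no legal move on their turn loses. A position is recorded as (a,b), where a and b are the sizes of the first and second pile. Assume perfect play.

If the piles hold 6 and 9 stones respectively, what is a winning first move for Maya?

Move to (4,9).

Build the W/L table. Terminal = L. A non-terminal position is W if it has a move to some L; otherwise it is L.
No move ever increases a pile, so every position that can arise here has a ≤ 6 and b ≤ 9; it is enough to label the cells with 0 ≤ a ≤ 6 and 0 ≤ b ≤ 9.
Every move lowers a or b (never raises either), so fill the grid row by row in increasing a, and left to right within a row: each cell's successors are then already labelled.
      b=0  b=1  b=2  b=3  b=4  b=5  b=6  b=7  b=8  b=9
a=0:    L    L    L    L    L    W    W    W    W    W
a=1:    W    W    W    W    W    L    L    L    L    L
a=2:    W    W    W    W    W    W    W    W    W    W
a=3:    L    L    L    L    L    W    W    W    W    W
a=4:    W    W    W    W    W    L    L    L    L    L
a=5:    W    W    W    W    W    W    W    W    W    W
a=6:    L    L    L    L    L    W    W    W    W    W
Cells with no legal move (terminal, hence L): (0,0), (0,1), (0,2), (0,3), (0,4).
The remaining L cells, each justified by listing all of its moves:
(1,5): only reaches (0,5)(W), (1,0)(W), all W → L
(1,6): only reaches (0,6)(W), (1,1)(W), all W → L
(1,7): only reaches (0,7)(W), (1,2)(W), all W → L
(1,8): only reaches (0,8)(W), (1,3)(W), all W → L
(1,9): only reaches (0,9)(W), (1,4)(W), all W → L
(3,0): only reaches (2,0)(W), (1,0)(W), all W → L
(3,1): only reaches (2,1)(W), (1,1)(W), all W → L
(3,2): only reaches (2,2)(W), (1,2)(W), all W → L
(3,3): only reaches (2,3)(W), (1,3)(W), all W → L
(3,4): only reaches (2,4)(W), (1,4)(W), all W → L
(4,5): only reaches (3,5)(W), (2,5)(W), (4,0)(W), all W → L
(4,6): only reaches (3,6)(W), (2,6)(W), (4,1)(W), all W → L
(4,7): only reaches (3,7)(W), (2,7)(W), (4,2)(W), all W → L
(4,8): only reaches (3,8)(W), (2,8)(W), (4,3)(W), all W → L
(4,9): only reaches (3,9)(W), (2,9)(W), (4,4)(W), all W → L
(6,0): only reaches (5,0)(W), (4,0)(W), (1,0)(W), all W → L
(6,1): only reaches (5,1)(W), (4,1)(W), (1,1)(W), all W → L
(6,2): only reaches (5,2)(W), (4,2)(W), (1,2)(W), all W → L
(6,3): only reaches (5,3)(W), (4,3)(W), (1,3)(W), all W → L
(6,4): only reaches (5,4)(W), (4,4)(W), (1,4)(W), all W → L
Every other cell has at least one move into one of the L cells above, so it is W.
From (6,9), the L positions reachable in one move are: (4,9), (1,9), (6,4). Any move reaching one of these is winning.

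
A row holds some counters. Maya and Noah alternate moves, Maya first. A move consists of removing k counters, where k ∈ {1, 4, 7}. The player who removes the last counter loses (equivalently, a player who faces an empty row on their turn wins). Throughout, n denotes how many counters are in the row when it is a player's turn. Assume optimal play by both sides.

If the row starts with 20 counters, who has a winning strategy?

Classify positions by backward induction: terminal positions (no move available) are W. From any other position, the mover wins iff some move reaches an L.
n=0: no move; the opponent has just taken the last counter and therefore loses → W
n=1: L (sole option 0(W) is W)
n=2: W (go to 1, an L position)
n=3: L (sole option 2(W) is W)
n=4: W (go to 3, an L position)
n=5: W (go to 1, an L position)
n=6: L (options 5(W), 2(W) are all W)
n=7: W (go to 6, an L position)
n=8: W (go to 1, an L position)
n=9: L (options 8(W), 5(W), 2(W) are all W)
n=10: W (go to 9, an L position)
n=11: L (options 10(W), 7(W), 4(W) are all W)
n=12: W (go to 11, an L position)
n=13: W (go to 9, an L position)
n=14: L (options 13(W), 10(W), 7(W) are all W)
n=15: W (go to 14, an L position)
n=16: W (go to 9, an L position)
n=17: L (options 16(W), 13(W), 10(W) are all W)
n=18: W (go to 17, an L position)
n=19: L (options 18(W), 15(W), 12(W) are all W)
n=20: W (go to 19, an L position)
From 20 Maya can remove 1, leaving 19, reaching an L position.

Maya wins.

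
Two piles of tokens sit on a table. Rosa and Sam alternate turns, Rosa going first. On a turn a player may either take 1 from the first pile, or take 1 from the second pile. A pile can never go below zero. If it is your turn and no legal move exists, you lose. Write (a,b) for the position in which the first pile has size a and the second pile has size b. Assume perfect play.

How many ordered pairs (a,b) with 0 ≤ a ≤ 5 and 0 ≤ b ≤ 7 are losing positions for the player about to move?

24

Positions with no move are L. A position that does have a move is losing for the player to move precisely when every available move leads to a winning position for the opponent. Fill in the labels:
Every move lowers a or b (never raises either), so fill the grid row by row in increasing a, and left to right within a row: each cell's successors are then already labelled.
      b=0  b=1  b=2  b=3  b=4  b=5  b=6  b=7
a=0:    L    W    L    W    L    W    L    W
a=1:    W    L    W    L    W    L    W    L
a=2:    L    W    L    W    L    W    L    W
a=3:    W    L    W    L    W    L    W    L
a=4:    L    W    L    W    L    W    L    W
a=5:    W    L    W    L    W    L    W    L
Cells with no legal move (terminal, hence L): (0,0).
The remaining L cells, each justified by listing all of its moves:
(0,2): L (sole option (0,1)(W) is W)
(0,4): L (sole option (0,3)(W) is W)
(0,6): L (sole option (0,5)(W) is W)
(1,1): L (options (0,1)(W), (1,0)(W) are all W)
(1,3): L (options (0,3)(W), (1,2)(W) are all W)
(1,5): L (options (0,5)(W), (1,4)(W) are all W)
(1,7): L (options (0,7)(W), (1,6)(W) are all W)
(2,0): L (sole option (1,0)(W) is W)
(2,2): L (options (1,2)(W), (2,1)(W) are all W)
(2,4): L (options (1,4)(W), (2,3)(W) are all W)
(2,6): L (options (1,6)(W), (2,5)(W) are all W)
(3,1): L (options (2,1)(W), (3,0)(W) are all W)
(3,3): L (options (2,3)(W), (3,2)(W) are all W)
(3,5): L (options (2,5)(W), (3,4)(W) are all W)
(3,7): L (options (2,7)(W), (3,6)(W) are all W)
(4,0): L (sole option (3,0)(W) is W)
(4,2): L (options (3,2)(W), (4,1)(W) are all W)
(4,4): L (options (3,4)(W), (4,3)(W) are all W)
(4,6): L (options (3,6)(W), (4,5)(W) are all W)
(5,1): L (options (4,1)(W), (5,0)(W) are all W)
(5,3): L (options (4,3)(W), (5,2)(W) are all W)
(5,5): L (options (4,5)(W), (5,4)(W) are all W)
(5,7): L (options (4,7)(W), (5,6)(W) are all W)
Every other cell has at least one move into one of the L cells above, so it is W.
L cells per row: a=0: 4, a=1: 4, a=2: 4, a=3: 4, a=4: 4, a=5: 4; total 24.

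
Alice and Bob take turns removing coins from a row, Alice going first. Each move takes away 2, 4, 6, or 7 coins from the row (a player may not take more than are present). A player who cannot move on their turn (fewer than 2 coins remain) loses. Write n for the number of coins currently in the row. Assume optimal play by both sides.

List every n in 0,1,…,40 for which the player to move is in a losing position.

0, 1, 9, 10, 18, 19, 27, 28, 36, 37

Label each position W (a win for the player to move) or L (a loss). A position with no legal move is L; any other position is W exactly when some move reaches an L, and L when every move reaches a W.
n=0: no move → L
n=1: no move → L
n=2: can move to 0, which is L ⇒ W
n=3: can move to 1, which is L ⇒ W
n=4: can move to 0, which is L ⇒ W
n=5: can move to 1, which is L ⇒ W
n=6: can move to 0, which is L ⇒ W
n=7: can move to 1, which is L ⇒ W
n=8: can move to 1, which is L ⇒ W
n=9: moves to 7(W), 5(W), 3(W), 2(W); every one is W ⇒ L
n=10: moves to 8(W), 6(W), 4(W), 3(W); every one is W ⇒ L
n=11: can move to 9, which is L ⇒ W
n=12: can move to 10, which is L ⇒ W
n=13: can move to 9, which is L ⇒ W
n=14: can move to 10, which is L ⇒ W
n=15: can move to 9, which is L ⇒ W
n=16: can move to 10, which is L ⇒ W
n=17: can move to 10, which is L ⇒ W
n=18: moves to 16(W), 14(W), 12(W), 11(W); every one is W ⇒ L
n=19: moves to 17(W), 15(W), 13(W), 12(W); every one is W ⇒ L
n=20: can move to 18, which is L ⇒ W
n=21: can move to 19, which is L ⇒ W
n=22: can move to 18, which is L ⇒ W
n=23: can move to 19, which is L ⇒ W
n=24: can move to 18, which is L ⇒ W
n=25: can move to 19, which is L ⇒ W
n=26: can move to 19, which is L ⇒ W
n=27: moves to 25(W), 23(W), 21(W), 20(W); every one is W ⇒ L
n=28: moves to 26(W), 24(W), 22(W), 21(W); every one is W ⇒ L
n=29: can move to 27, which is L ⇒ W
n=30: can move to 28, which is L ⇒ W
n=31: can move to 27, which is L ⇒ W
n=32: can move to 28, which is L ⇒ W
n=33: can move to 27, which is L ⇒ W
n=34: can move to 28, which is L ⇒ W
n=35: can move to 28, which is L ⇒ W
n=36: moves to 34(W), 32(W), 30(W), 29(W); every one is W ⇒ L
n=37: moves to 35(W), 33(W), 31(W), 30(W); every one is W ⇒ L
n=38: can move to 36, which is L ⇒ W
n=39: can move to 37, which is L ⇒ W
n=40: can move to 36, which is L ⇒ W
The losing starting values of n are exactly the entries labelled L in this table (10 of them).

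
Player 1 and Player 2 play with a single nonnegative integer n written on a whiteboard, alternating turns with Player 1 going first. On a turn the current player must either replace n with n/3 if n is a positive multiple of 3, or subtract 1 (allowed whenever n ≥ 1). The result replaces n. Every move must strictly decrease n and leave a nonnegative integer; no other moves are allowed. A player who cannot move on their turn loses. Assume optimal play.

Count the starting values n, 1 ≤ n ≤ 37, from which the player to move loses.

17

Label each position W (a win for the player to move) or L (a loss). A position with no legal move is L; any other position is W exactly when some move reaches an L, and L when every move reaches a W.
n=0: no move → L
n=1: W (go to 0, an L position)
n=2: L (sole option 1(W) is W)
n=3: W (go to 2, an L position)
n=4: L (sole option 3(W) is W)
n=5: W (go to 4, an L position)
n=6: W (go to 2, an L position)
n=7: L (sole option 6(W) is W)
n=8: W (go to 7, an L position)
n=9: L (options 3(W), 8(W) are all W)
n=10: W (go to 9, an L position)
n=11: L (sole option 10(W) is W)
n=12: W (go to 4, an L position)
n=13: L (sole option 12(W) is W)
n=14: W (go to 13, an L position)
n=15: L (options 5(W), 14(W) are all W)
n=16: W (go to 15, an L position)
n=17: L (sole option 16(W) is W)
n=18: W (go to 17, an L position)
n=19: L (sole option 18(W) is W)
n=20: W (go to 19, an L position)
n=21: W (go to 7, an L position)
n=22: L (sole option 21(W) is W)
n=23: W (go to 22, an L position)
n=24: L (options 8(W), 23(W) are all W)
n=25: W (go to 24, an L position)
n=26: L (sole option 25(W) is W)
n=27: W (go to 9, an L position)
n=28: L (sole option 27(W) is W)
n=29: W (go to 28, an L position)
n=30: L (options 10(W), 29(W) are all W)
n=31: W (go to 30, an L position)
n=32: L (sole option 31(W) is W)
n=33: W (go to 11, an L position)
n=34: L (sole option 33(W) is W)
n=35: W (go to 34, an L position)
n=36: L (options 12(W), 35(W) are all W)
n=37: W (go to 36, an L position)
L entries with 1 ≤ n ≤ 37 (n=0 is outside the asked range and is not counted): n = 2, 4, 7, 9, 11, 13, 15, 17, 19, 22, 24, 26, 28, 30, 32, 34, 36; that makes 17.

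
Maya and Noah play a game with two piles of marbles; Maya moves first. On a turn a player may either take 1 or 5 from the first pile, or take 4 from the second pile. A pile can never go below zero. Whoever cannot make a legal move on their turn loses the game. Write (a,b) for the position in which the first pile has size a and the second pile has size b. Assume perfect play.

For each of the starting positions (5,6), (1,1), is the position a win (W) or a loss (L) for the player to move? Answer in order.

Compute win/loss labels from the base case upward. A position with no move is L. Any other position is W if it can reach an L in one move, else L.
No move ever increases a pile, so every position that can arise here has a ≤ 5 and b ≤ 6; it is enough to label the cells with 0 ≤ a ≤ 5 and 0 ≤ b ≤ 6.
Every move lowers a or b (never raises either), so fill the grid row by row in increasing a, and left to right within a row: each cell's successors are then already labelled.
      b=0  b=1  b=2  b=3  b=4  b=5  b=6
a=0:    L    L    L    L    W    W    W
a=1:    W    W    W    W    L    L    L
a=2:    L    L    L    L    W    W    W
a=3:    W    W    W    W    L    L    L
a=4:    L    L    L    L    W    W    W
a=5:    W    W    W    W    L    L    L
Cells with no legal move (terminal, hence L): (0,0), (0,1), (0,2), (0,3).
The remaining L cells, each justified by listing all of its moves:
(1,4): L (options (0,4)(W), (1,0)(W) are all W)
(1,5): L (options (0,5)(W), (1,1)(W) are all W)
(1,6): L (options (0,6)(W), (1,2)(W) are all W)
(2,0): L (sole option (1,0)(W) is W)
(2,1): L (sole option (1,1)(W) is W)
(2,2): L (sole option (1,2)(W) is W)
(2,3): L (sole option (1,3)(W) is W)
(3,4): L (options (2,4)(W), (3,0)(W) are all W)
(3,5): L (options (2,5)(W), (3,1)(W) are all W)
(3,6): L (options (2,6)(W), (3,2)(W) are all W)
(4,0): L (sole option (3,0)(W) is W)
(4,1): L (sole option (3,1)(W) is W)
(4,2): L (sole option (3,2)(W) is W)
(4,3): L (sole option (3,3)(W) is W)
(5,4): L (options (4,4)(W), (0,4)(W), (5,0)(W) are all W)
(5,5): L (options (4,5)(W), (0,5)(W), (5,1)(W) are all W)
(5,6): L (options (4,6)(W), (0,6)(W), (5,2)(W) are all W)
Every other cell has at least one move into one of the L cells above, so it is W.
(5,6): one of the L cells justified above, so L
(1,1): the move to (0,1) reaches an L cell, so W

(5,6): L, (1,1): W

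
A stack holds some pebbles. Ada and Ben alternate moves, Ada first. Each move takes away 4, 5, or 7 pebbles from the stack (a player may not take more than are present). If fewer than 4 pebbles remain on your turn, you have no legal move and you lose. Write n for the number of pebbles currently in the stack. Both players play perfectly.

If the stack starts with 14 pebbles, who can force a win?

Ben wins.

Label each position W (a win for the player to move) or L (a loss). A position with no legal move is L; any other position is W exactly when some move reaches an L, and L when every move reaches a W.
n=0: no move → L
n=1: no move → L
n=2: no move → L
n=3: no move → L
n=4: W (go to 0, an L position)
n=5: W (go to 1, an L position)
n=6: W (go to 2, an L position)
n=7: W (go to 3, an L position)
n=8: W (go to 3, an L position)
n=9: W (go to 2, an L position)
n=10: W (go to 3, an L position)
n=11: L (options 7(W), 6(W), 4(W) are all W)
n=12: L (options 8(W), 7(W), 5(W) are all W)
n=13: L (options 9(W), 8(W), 6(W) are all W)
n=14: L (options 10(W), 9(W), 7(W) are all W)
Every move from 14 reaches a W position, so the mover loses.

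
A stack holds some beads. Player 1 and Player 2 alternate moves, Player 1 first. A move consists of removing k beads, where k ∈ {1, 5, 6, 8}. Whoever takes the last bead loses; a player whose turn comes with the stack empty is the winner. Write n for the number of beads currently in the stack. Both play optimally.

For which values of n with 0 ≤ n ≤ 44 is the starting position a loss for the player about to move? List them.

1, 3, 5, 12, 14, 16, 23, 25, 27, 34, 36, 38

Positions with no move are W. A position that does have a move is losing for the player to move precisely when every available move leads to a winning position for the opponent. Fill in the labels:
n=0: no move; the opponent has just taken the last bead and therefore loses → W
n=1: only reaches 0(W), which is W → L
n=2: reaches L-position 1 → W
n=3: only reaches 2(W), which is W → L
n=4: reaches L-position 3 → W
n=5: only reaches 4(W), 0(W), all W → L
n=6: reaches L-position 5 → W
n=7: reaches L-position 1 → W
n=8: reaches L-position 3 → W
n=9: reaches L-position 3 → W
n=10: reaches L-position 5 → W
n=11: reaches L-position 5 → W
n=12: only reaches 11(W), 7(W), 6(W), 4(W), all W → L
n=13: reaches L-position 12 → W
n=14: only reaches 13(W), 9(W), 8(W), 6(W), all W → L
n=15: reaches L-position 14 → W
n=16: only reaches 15(W), 11(W), 10(W), 8(W), all W → L
n=17: reaches L-position 16 → W
n=18: reaches L-position 12 → W
n=19: reaches L-position 14 → W
n=20: reaches L-position 14 → W
n=21: reaches L-position 16 → W
n=22: reaches L-position 16 → W
n=23: only reaches 22(W), 18(W), 17(W), 15(W), all W → L
n=24: reaches L-position 23 → W
n=25: only reaches 24(W), 20(W), 19(W), 17(W), all W → L
n=26: reaches L-position 25 → W
n=27: only reaches 26(W), 22(W), 21(W), 19(W), all W → L
n=28: reaches L-position 27 → W
n=29: reaches L-position 23 → W
n=30: reaches L-position 25 → W
n=31: reaches L-position 25 → W
n=32: reaches L-position 27 → W
n=33: reaches L-position 27 → W
n=34: only reaches 33(W), 29(W), 28(W), 26(W), all W → L
n=35: reaches L-position 34 → W
n=36: only reaches 35(W), 31(W), 30(W), 28(W), all W → L
n=37: reaches L-position 36 → W
n=38: only reaches 37(W), 33(W), 32(W), 30(W), all W → L
n=39: reaches L-position 38 → W
n=40: reaches L-position 34 → W
n=41: reaches L-position 36 → W
n=42: reaches L-position 36 → W
n=43: reaches L-position 38 → W
n=44: reaches L-position 38 → W
The losing starting values of n are exactly the entries labelled L in this table (12 of them).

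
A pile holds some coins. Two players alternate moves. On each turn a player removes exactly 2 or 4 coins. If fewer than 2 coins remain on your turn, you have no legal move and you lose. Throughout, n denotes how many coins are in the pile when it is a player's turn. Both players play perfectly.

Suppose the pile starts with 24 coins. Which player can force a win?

The second player wins.

Work bottom-up. With no move the player to move loses. Otherwise the position is W if at least one move leads to an L position for the opponent, and L if every move leads to a W.
n=0: no move → L
n=1: no move → L
n=2: can move to 0, which is L ⇒ W
n=3: can move to 1, which is L ⇒ W
n=4: can move to 0, which is L ⇒ W
n=5: can move to 1, which is L ⇒ W
n=6: moves to 4(W), 2(W); every one is W ⇒ L
n=7: moves to 5(W), 3(W); every one is W ⇒ L
n=8: can move to 6, which is L ⇒ W
n=9: can move to 7, which is L ⇒ W
n=10: can move to 6, which is L ⇒ W
n=11: can move to 7, which is L ⇒ W
n=12: moves to 10(W), 8(W); every one is W ⇒ L
n=13: moves to 11(W), 9(W); every one is W ⇒ L
n=14: can move to 12, which is L ⇒ W
n=15: can move to 13, which is L ⇒ W
n=16: can move to 12, which is L ⇒ W
n=17: can move to 13, which is L ⇒ W
n=18: moves to 16(W), 14(W); every one is W ⇒ L
n=19: moves to 17(W), 15(W); every one is W ⇒ L
n=20: can move to 18, which is L ⇒ W
n=21: can move to 19, which is L ⇒ W
n=22: can move to 18, which is L ⇒ W
n=23: can move to 19, which is L ⇒ W
n=24: moves to 22(W), 20(W); every one is W ⇒ L
Every move from 24 reaches a W position, so the mover loses.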